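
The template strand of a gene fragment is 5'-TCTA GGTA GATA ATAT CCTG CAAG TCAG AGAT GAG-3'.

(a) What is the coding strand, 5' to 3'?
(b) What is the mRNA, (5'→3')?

(a) 5'-CTCATCTCTGACTTGCAGGATATTATCTACCTAGA-3'
(b) 5'-CUCAUCUCUGACUUGCAGGAUAUUAUCUACCUAGA-3'

(a) The coding strand is the reverse complement of the template: complement AGATCCATCTATTATAGGACGTTCAGTCTCTACTC, then reverse.
(b) mRNA has the coding-strand sequence with T→U.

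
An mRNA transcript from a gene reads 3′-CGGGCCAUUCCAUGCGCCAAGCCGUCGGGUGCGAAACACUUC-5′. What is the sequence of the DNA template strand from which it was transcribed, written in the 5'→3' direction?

Written 5'→3' the mRNA is CUUCACAAAGCGUGGGCUGCCGAACCGCGUACCUUACCGGGC, so the coding DNA strand is CTTCACAAAGCGTGGGCTGCCGAACCGCGTACCTTACCGGGC. The template is its reverse complement.

5′-GCCCGGTAAGGTACGCGGTTCGGCAGCCCACGCTTTGTGAAG-3′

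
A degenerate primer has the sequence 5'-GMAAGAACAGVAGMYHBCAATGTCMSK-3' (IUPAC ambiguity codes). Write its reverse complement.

Standard pairs A↔T, G↔C; ambiguity codes pair Y↔R, M↔K, S↔S, B↔V, H↔D. Complement (CKTTCTTGTCBTCKRDVGTTACAGKSM), then reverse for 5'→3'.

5'-MSKGACATTGVDRKCTBCTGTTCTTKC-3'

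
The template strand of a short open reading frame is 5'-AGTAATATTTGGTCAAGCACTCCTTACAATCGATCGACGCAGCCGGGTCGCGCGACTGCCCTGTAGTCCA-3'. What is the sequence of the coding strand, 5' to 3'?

5'-TGGACTACAGGGCAGTCGCGCGACCCGGCTGCGTCGATCGATTGTAAGGAGTGCTTGACCAAATATTACT-3'

The coding strand is complementary and antiparallel to the template: take the complement (A↔T, G↔C) and reverse.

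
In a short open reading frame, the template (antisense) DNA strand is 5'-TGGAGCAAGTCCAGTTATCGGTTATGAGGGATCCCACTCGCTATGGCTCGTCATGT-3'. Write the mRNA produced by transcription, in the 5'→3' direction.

5'-ACAUGACGAGCCAUAGCGAGUGGGAUCCCUCAUAACCGAUAACUGGACUUGCUCCA-3'

RNA polymerase reads the template 3'→5' and synthesizes mRNA 5'→3' by base-pairing (A→U, T→A, G↔C). The complement of the template is ACCTCGTTCAGGTCAATAGCCAATACTCCCTAGGGTGAGCGATACCGAGCAGTACA; antiparallel, so 5'→3' the coding strand is ACATGACGAGCCATAGCGAGTGGGATCCCTCATAACCGATAACTGGACTTGCTCCA. Replace T with U for the mRNA.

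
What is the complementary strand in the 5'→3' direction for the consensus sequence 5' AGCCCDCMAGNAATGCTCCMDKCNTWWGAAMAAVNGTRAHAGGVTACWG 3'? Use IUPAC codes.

5'-CWGTABCCTDTYACNBTTKTTCWWANGMHKGGAGCATTNCTKGHGGGCT-3'

Standard pairs A↔T, G↔C; ambiguity codes pair R↔Y, M↔K, W↔W, D↔H, V↔B, N↔N. Complement (TCGGGHGKTCNTTACGAGGKHMGNAWWCTTKTTBNCAYTDTCCBATGWC), then reverse for 5'→3'.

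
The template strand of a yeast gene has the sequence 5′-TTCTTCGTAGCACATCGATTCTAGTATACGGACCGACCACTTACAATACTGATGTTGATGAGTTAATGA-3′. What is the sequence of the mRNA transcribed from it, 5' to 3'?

5′-UCAUUAACUCAUCAACAUCAGUAUUGUAAGUGGUCGGUCCGUAUACUAGAAUCGAUGUGCUACGAAGAA-3′

RNA polymerase reads the template 3'→5' and synthesizes mRNA 5'→3' by base-pairing (A→U, T→A, G↔C). The complement of the template is AAGAAGCATCGTGTAGCTAAGATCATATGCCTGGCTGGTGAATGTTATGACTACAACTACTCAATTACT; antiparallel, so 5'→3' the coding strand is TCATTAACTCATCAACATCAGTATTGTAAGTGGTCGGTCCGTATACTAGAATCGATGTGCTACGAAGAA. Replace T with U for the mRNA.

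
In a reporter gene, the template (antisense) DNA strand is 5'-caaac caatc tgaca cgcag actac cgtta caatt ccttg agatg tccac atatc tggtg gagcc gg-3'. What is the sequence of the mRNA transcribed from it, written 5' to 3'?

The mRNA has the sequence of the coding strand (reverse complement of the template) with T→U. Reverse complement of CAAACCAATCTGACACGCAGACTACCGTTACAATTCCTTGAGATGTCCACATATCTGGTGGAGCCGG is CCGGCTCCACCAGATATGTGGACATCTCAAGGAATTGTAACGGTAGTCTGCGTGTCAGATTGGTTTG; then T→U.

5'-CCGGCUCCACCAGAUAUGUGGACAUCUCAAGGAAUUGUAACGGUAGUCUGCGUGUCAGAUUGGUUUG-3'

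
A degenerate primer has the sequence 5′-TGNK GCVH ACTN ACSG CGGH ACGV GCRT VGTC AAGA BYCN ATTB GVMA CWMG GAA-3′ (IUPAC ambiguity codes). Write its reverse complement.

Standard pairs A↔T, G↔C; ambiguity codes pair R↔Y, M↔K, W↔W, S↔S, B↔V, H↔D, N↔N. Complement (ACNMCGBDTGANTGSCGCCDTGCBCGYABCAGTTCTVRGNTAAVCBKTGWKCCTT), then reverse for 5'→3'.

5′-TTCCKWGTKBCVAATNGRVTCTTGACBAYGCBCGTDCCGCSGTNAGTDBGCMNCA-3′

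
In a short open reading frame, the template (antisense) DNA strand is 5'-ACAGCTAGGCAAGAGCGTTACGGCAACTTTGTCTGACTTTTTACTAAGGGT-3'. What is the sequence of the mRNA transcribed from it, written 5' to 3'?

5'-ACCCUUAGUAAAAAGUCAGACAAAGUUGCCGUAACGCUCUUGCCUAGCUGU-3'

The mRNA has the sequence of the coding strand (reverse complement of the template) with T→U. Reverse complement of ACAGCTAGGCAAGAGCGTTACGGCAACTTTGTCTGACTTTTTACTAAGGGT is ACCCTTAGTAAAAAGTCAGACAAAGTTGCCGTAACGCTCTTGCCTAGCTGT; then T→U.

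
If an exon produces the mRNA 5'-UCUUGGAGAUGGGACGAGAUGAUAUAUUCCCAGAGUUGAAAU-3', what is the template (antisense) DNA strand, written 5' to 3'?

5′-ATTTCAACTCTGGGAATATATCATCTCGTCCCATCTCCAAGA-3′

Replace U with T to get the coding DNA strand: TCTTGGAGATGGGACGAGATGATATATTCCCAGAGTTGAAAT. The template strand is its reverse complement (complement AGAACCTCTACCCTGCTCTACTATATAAGGGTCTCAACTTTA, then reverse).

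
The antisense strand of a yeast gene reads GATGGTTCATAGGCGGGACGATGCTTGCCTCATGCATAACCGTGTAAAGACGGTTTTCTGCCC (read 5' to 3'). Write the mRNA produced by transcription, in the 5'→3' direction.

5'-GGGCAGAAAACCGUCUUUACACGGUUAUGCAUGAGGCAAGCAUCGUCCCGCCUAUGAACCAUC-3'

RNA polymerase reads the template 3'→5' and synthesizes mRNA 5'→3' by base-pairing (A→U, T→A, G↔C). The complement of the template is CTACCAAGTATCCGCCCTGCTACGAACGGAGTACGTATTGGCACATTTCTGCCAAAAGACGGG; antiparallel, so 5'→3' the coding strand is GGGCAGAAAACCGTCTTTACACGGTTATGCATGAGGCAAGCATCGTCCCGCCTATGAACCATC. Replace T with U for the mRNA.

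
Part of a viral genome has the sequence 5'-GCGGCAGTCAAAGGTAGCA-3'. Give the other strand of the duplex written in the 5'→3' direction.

5'-TGCTACCTTTGACTGCCGC-3'

The complement of GCGGCAGTCAAAGGTAGCA is CGCCGTCAGTTTCCATCGT (A↔T, G↔C). DNA strands are antiparallel, so the complementary strand runs 3'→5'; reversing gives the 5'→3' form.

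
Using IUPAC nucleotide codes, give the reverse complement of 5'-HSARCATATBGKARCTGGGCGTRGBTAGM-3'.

5'-KCTAVCYACGCCCAGYTMCVATATGYTSD-3'

Standard pairs A↔T, G↔C; ambiguity codes pair R↔Y, M↔K, S↔S, B↔V, H↔D. Complement (DSTYGTATAVCMTYGACCCGCAYCVATCK), then reverse for 5'→3'.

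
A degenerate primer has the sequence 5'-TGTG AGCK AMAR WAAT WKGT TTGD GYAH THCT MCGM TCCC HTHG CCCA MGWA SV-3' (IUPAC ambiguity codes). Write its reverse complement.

5'-BSTWCKTGGGCDADGGGAKCGKAGDADTRCHCAAACMWATTWYTKTMGCTCACA-3'

Standard pairs A↔T, G↔C; ambiguity codes pair R↔Y, M↔K, W↔W, S↔S, D↔H, V↔B. Complement (ACACTCGMTKTYWTTAWMCAAACHCRTDADGAKGCKAGGGDADCGGGTKCWTSB), then reverse for 5'→3'.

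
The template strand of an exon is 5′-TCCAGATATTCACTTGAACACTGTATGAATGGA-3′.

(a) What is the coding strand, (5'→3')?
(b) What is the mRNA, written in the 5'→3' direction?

(a) The coding strand is the reverse complement of the template: complement AGGTCTATAAGTGAACTTGTGACATACTTACCT, then reverse.
(b) mRNA has the coding-strand sequence with T→U.

(a) 5'-TCCATTCATACAGTGTTCAAGTGAATATCTGGA-3'
(b) 5'-UCCAUUCAUACAGUGUUCAAGUGAAUAUCUGGA-3'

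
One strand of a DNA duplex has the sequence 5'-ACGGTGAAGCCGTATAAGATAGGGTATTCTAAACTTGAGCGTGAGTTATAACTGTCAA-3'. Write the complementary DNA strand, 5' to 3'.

5'-TTGACAGTTATAACTCACGCTCAAGTTTAGAATACCCTATCTTATACGGCTTCACCGT-3'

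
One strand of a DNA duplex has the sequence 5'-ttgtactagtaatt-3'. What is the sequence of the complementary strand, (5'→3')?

5'-AATTACTAGTACAA-3'

The complement of TTGTACTAGTAATT is AACATGATCATTAA (A↔T, G↔C). DNA strands are antiparallel, so the complementary strand runs 3'→5'; reversing gives the 5'→3' form.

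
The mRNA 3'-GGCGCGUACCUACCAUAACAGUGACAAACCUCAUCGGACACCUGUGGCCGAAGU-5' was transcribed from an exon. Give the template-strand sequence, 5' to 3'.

5′-CCGCGCATGGATGGTATTGTCACTGTTTGGAGTAGCCTGTGGACACCGGCTTCA-3′

Written 5'→3' the mRNA is UGAAGCCGGUGUCCACAGGCUACUCCAAACAGUGACAAUACCAUCCAUGCGCGG, so the coding DNA strand is TGAAGCCGGTGTCCACAGGCTACTCCAAACAGTGACAATACCATCCATGCGCGG. The template is its reverse complement.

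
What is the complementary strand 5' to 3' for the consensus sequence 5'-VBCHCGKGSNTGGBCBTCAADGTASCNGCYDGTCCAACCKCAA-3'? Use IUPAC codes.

5′-TTGMGGTTGGACHRGCNGSTACHTTGAVGVCCANSCMCGDGVB-3′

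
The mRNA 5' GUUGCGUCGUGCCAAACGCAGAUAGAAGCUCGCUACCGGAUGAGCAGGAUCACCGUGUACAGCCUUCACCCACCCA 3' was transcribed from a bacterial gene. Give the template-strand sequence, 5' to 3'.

5'-TGGGTGGGTGAAGGCTGTACACGGTGATCCTGCTCATCCGGTAGCGAGCTTCTATCTGCGTTTGGCACGACGCAAC-3'

Replace U with T to get the coding DNA strand: GTTGCGTCGTGCCAAACGCAGATAGAAGCTCGCTACCGGATGAGCAGGATCACCGTGTACAGCCTTCACCCACCCA. The template strand is its reverse complement (complement CAACGCAGCACGGTTTGCGTCTATCTTCGAGCGATGGCCTACTCGTCCTAGTGGCACATGTCGGAAGTGGGTGGGT, then reverse).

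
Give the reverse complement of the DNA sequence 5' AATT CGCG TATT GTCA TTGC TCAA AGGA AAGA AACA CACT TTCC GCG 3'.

5′-CGCGGAAAGTGTGTTTCTTTCCTTTGAGCAATGACAATACGCGAATT-3′

Reading the sequence 3'→5' and pairing each base (A↔T, G↔C) gives the reverse complement directly.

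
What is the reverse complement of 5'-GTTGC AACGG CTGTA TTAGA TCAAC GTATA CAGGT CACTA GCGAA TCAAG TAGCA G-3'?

5'-CTGCTACTTGATTCGCTAGTGACCTGTATACGTTGATCTAATACAGCCGTTGCAAC-3'

Reading the sequence 3'→5' and pairing each base (A↔T, G↔C) gives the reverse complement directly.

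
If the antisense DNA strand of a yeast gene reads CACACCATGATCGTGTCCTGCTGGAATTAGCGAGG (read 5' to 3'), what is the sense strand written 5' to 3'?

5'-CCTCGCTAATTCCAGCAGGACACGATCATGGTGTG-3'

The coding strand is complementary and antiparallel to the template: take the complement (A↔T, G↔C) and reverse.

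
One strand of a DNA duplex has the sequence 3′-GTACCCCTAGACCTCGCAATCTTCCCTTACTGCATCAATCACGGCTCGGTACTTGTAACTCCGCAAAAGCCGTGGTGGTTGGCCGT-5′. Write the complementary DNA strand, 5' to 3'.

5'-CATGGGGATCTGGAGCGTTAGAAGGGAATGACGTAGTTAGTGCCGAGCCATGAACATTGAGGCGTTTTCGGCACCACCAACCGGCA-3'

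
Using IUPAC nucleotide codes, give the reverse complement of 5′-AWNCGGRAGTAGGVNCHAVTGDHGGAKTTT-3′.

Standard pairs A↔T, G↔C; ambiguity codes pair R↔Y, K↔M, W↔W, D↔H, V↔B, N↔N. Complement (TWNGCCYTCATCCBNGDTBACHDCCTMAAA), then reverse for 5'→3'.

5'-AAAMTCCDHCABTDGNBCCTACTYCCGNWT-3'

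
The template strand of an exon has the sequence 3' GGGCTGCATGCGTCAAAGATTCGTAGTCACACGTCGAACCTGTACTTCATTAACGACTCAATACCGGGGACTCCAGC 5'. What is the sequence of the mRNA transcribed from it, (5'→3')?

5'-CCCGACGUACGCAGUUUCUAAGCAUCAGUGUGCAGCUUGGACAUGAAGUAAUUGCUGAGUUAUGGCCCCUGAGGUCG-3'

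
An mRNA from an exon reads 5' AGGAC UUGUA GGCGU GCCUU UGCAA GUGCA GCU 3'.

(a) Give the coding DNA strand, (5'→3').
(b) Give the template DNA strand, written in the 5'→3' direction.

(a) The coding strand matches the mRNA with U→T.
(b) The template strand is the reverse complement of the coding strand.

(a) 5′-AGGACTTGTAGGCGTGCCTTTGCAAGTGCAGCT-3′
(b) 5'-AGCTGCACTTGCAAAGGCACGCCTACAAGTCCT-3'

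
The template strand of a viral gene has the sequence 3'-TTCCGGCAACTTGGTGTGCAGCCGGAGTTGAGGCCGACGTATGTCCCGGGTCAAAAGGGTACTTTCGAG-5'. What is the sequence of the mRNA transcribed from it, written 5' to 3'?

Reading the template 3'→5' as shown, RNA polymerase pairs each base (A→U, T→A, G↔C) to build mRNA 5'→3' directly.

5'-AAGGCCGUUGAACCACACGUCGGCCUCAACUCCGGCUGCAUACAGGGCCCAGUUUUCCCAUGAAAGCUC-3'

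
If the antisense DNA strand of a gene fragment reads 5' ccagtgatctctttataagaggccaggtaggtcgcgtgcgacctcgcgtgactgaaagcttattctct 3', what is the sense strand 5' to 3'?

5'-AGAGAATAAGCTTTCAGTCACGCGAGGTCGCACGCGACCTACCTGGCCTCTTATAAAGAGATCACTGG-3'

The coding strand is complementary and antiparallel to the template: take the complement (A↔T, G↔C) and reverse.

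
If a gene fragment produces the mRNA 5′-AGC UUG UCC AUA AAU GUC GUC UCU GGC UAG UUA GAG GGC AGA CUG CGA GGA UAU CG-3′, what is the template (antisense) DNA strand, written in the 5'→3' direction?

Replace U with T to get the coding DNA strand: AGCTTGTCCATAAATGTCGTCTCTGGCTAGTTAGAGGGCAGACTGCGAGGATATCG. The template strand is its reverse complement (complement TCGAACAGGTATTTACAGCAGAGACCGATCAATCTCCCGTCTGACGCTCCTATAGC, then reverse).

5′-CGATATCCTCGCAGTCTGCCCTCTAACTAGCCAGAGACGACATTTATGGACAAGCT-3′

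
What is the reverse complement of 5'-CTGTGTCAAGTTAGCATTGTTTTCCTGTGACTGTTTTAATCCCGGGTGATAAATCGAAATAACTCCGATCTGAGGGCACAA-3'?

Complement each base (A↔T, G↔C): GACACAGTTCAATCGTAACAAAAGGACACTGACAAAATTAGGGCCCACTATTTAGCTTTATTGAGGCTAGACTCCCGTGTT. Then reverse.

5'-TTGTGCCCTCAGATCGGAGTTATTTCGATTTATCACCCGGGATTAAAACAGTCACAGGAAAACAATGCTAACTTGACACAG-3'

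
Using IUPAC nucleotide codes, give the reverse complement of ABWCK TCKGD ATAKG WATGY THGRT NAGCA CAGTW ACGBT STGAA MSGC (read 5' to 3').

5'-GCSKTTCASAVCGTWACTGTGCTNAYCDARCATWCMTATHCMGAMGWVT-3'

Standard pairs A↔T, G↔C; ambiguity codes pair R↔Y, M↔K, W↔W, S↔S, B↔V, D↔H, N↔N. Complement (TVWGMAGMCHTATMCWTACRADCYANTCGTGTCAWTGCVASACTTKSCG), then reverse for 5'→3'.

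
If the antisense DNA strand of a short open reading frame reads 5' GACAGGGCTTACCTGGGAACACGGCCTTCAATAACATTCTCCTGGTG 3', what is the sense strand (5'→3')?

The coding strand is complementary and antiparallel to the template: take the complement (A↔T, G↔C) and reverse.

5'-CACCAGGAGAATGTTATTGAAGGCCGTGTTCCCAGGTAAGCCCTGTC-3'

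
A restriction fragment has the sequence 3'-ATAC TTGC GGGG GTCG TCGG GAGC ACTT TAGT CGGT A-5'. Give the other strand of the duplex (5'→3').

The strand is given 3'→5', so its complement runs 5'→3' in the same left-to-right order: pair each base A↔T, G↔C.

5'-TATGAACGCCCCCAGCAGCCCTCGTGAAATCAGCCAT-3'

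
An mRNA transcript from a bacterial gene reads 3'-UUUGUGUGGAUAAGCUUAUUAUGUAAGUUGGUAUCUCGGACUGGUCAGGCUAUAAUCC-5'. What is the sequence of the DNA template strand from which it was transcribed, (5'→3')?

5'-AAACACACCTATTCGAATAATACATTCAACCATAGAGCCTGACCAGTCCGATATTAGG-3'

Written 5'→3' the mRNA is CCUAAUAUCGGACUGGUCAGGCUCUAUGGUUGAAUGUAUUAUUCGAAUAGGUGUGUUU, so the coding DNA strand is CCTAATATCGGACTGGTCAGGCTCTATGGTTGAATGTATTATTCGAATAGGTGTGTTT. The template is its reverse complement.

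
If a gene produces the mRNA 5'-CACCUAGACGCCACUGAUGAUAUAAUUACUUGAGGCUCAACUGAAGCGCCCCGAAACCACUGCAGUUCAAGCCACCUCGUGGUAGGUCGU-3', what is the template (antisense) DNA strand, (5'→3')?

5'-ACGACCTACCACGAGGTGGCTTGAACTGCAGTGGTTTCGGGGCGCTTCAGTTGAGCCTCAAGTAATTATATCATCAGTGGCGTCTAGGTG-3'

Replace U with T to get the coding DNA strand: CACCTAGACGCCACTGATGATATAATTACTTGAGGCTCAACTGAAGCGCCCCGAAACCACTGCAGTTCAAGCCACCTCGTGGTAGGTCGT. The template strand is its reverse complement (complement GTGGATCTGCGGTGACTACTATATTAATGAACTCCGAGTTGACTTCGCGGGGCTTTGGTGACGTCAAGTTCGGTGGAGCACCATCCAGCA, then reverse).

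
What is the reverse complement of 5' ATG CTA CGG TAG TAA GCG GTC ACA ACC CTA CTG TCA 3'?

Reading the sequence 3'→5' and pairing each base (A↔T, G↔C) gives the reverse complement directly.

5'-TGACAGTAGGGTTGTGACCGCTTACTACCGTAGCAT-3'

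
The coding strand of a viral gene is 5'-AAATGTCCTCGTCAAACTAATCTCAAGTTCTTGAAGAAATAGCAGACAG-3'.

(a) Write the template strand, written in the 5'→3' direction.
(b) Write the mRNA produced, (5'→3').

(a) The template strand is the reverse complement of the coding strand: complement TTTACAGGAGCAGTTTGATTAGAGTTCAAGAACTTCTTTATCGTCTGTC, then reverse.
(b) mRNA matches the coding strand with T→U.

(a) 5′-CTGTCTGCTATTTCTTCAAGAACTTGAGATTAGTTTGACGAGGACATTT-3′
(b) 5'-AAAUGUCCUCGUCAAACUAAUCUCAAGUUCUUGAAGAAAUAGCAGACAG-3'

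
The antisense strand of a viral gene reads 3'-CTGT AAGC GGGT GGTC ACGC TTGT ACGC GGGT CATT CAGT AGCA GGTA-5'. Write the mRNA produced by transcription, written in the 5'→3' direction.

Reading the template 3'→5' as shown, RNA polymerase pairs each base (A→U, T→A, G↔C) to build mRNA 5'→3' directly.

5'-GACAUUCGCCCACCAGUGCGAACAUGCGCCCAGUAAGUCAUCGUCCAU-3'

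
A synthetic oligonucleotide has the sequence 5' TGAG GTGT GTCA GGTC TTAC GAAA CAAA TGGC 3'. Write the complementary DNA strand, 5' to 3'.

5'-GCCATTTGTTTCGTAAGACCTGACACACCTCA-3'

Pairing A↔T and G↔C gives ACTCCACACAGTCCAGAATGCTTTGTTTACCG, running 3'→5'. Reverse for the 5'→3' convention.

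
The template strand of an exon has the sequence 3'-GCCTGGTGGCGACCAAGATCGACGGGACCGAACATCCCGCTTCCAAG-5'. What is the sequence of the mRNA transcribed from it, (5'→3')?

5'-CGGACCACCGCUGGUUCUAGCUGCCCUGGCUUGUAGGGCGAAGGUUC-3'

Reading the template 3'→5' as shown, RNA polymerase pairs each base (A→U, T→A, G↔C) to build mRNA 5'→3' directly.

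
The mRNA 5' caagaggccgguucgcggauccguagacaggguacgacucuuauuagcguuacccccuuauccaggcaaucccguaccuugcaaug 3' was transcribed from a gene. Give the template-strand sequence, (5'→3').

Replace U with T to get the coding DNA strand: CAAGAGGCCGGTTCGCGGATCCGTAGACAGGGTACGACTCTTATTAGCGTTACCCCCTTATCCAGGCAATCCCGTACCTTGCAATG. The template strand is its reverse complement (complement GTTCTCCGGCCAAGCGCCTAGGCATCTGTCCCATGCTGAGAATAATCGCAATGGGGGAATAGGTCCGTTAGGGCATGGAACGTTAC, then reverse).

5'-CATTGCAAGGTACGGGATTGCCTGGATAAGGGGGTAACGCTAATAAGAGTCGTACCCTGTCTACGGATCCGCGAACCGGCCTCTTG-3'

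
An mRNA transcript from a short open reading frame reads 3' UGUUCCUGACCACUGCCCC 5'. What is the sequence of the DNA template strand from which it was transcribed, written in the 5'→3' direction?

5'-ACAAGGACTGGTGACGGGG-3'

Written 5'→3' the mRNA is CCCCGUCACCAGUCCUUGU, so the coding DNA strand is CCCCGTCACCAGTCCTTGT. The template is its reverse complement.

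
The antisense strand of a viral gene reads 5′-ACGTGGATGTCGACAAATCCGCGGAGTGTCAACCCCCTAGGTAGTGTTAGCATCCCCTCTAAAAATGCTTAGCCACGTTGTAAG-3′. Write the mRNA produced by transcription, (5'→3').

5′-CUUACAACGUGGCUAAGCAUUUUUAGAGGGGAUGCUAACACUACCUAGGGGGUUGACACUCCGCGGAUUUGUCGACAUCCACGU-3′

The mRNA has the sequence of the coding strand (reverse complement of the template) with T→U. Reverse complement of ACGTGGATGTCGACAAATCCGCGGAGTGTCAACCCCCTAGGTAGTGTTAGCATCCCCTCTAAAAATGCTTAGCCACGTTGTAAG is CTTACAACGTGGCTAAGCATTTTTAGAGGGGATGCTAACACTACCTAGGGGGTTGACACTCCGCGGATTTGTCGACATCCACGT; then T→U.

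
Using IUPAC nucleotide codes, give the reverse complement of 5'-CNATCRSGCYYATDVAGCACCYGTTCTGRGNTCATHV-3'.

5'-BDATGANCYCAGAACRGGTGCTBHATRRGCSYGATNG-3'

Standard pairs A↔T, G↔C; ambiguity codes pair R↔Y, S↔S, D↔H, V↔B, N↔N. Complement (GNTAGYSCGRRTAHBTCGTGGRCAAGACYCNAGTADB), then reverse for 5'→3'.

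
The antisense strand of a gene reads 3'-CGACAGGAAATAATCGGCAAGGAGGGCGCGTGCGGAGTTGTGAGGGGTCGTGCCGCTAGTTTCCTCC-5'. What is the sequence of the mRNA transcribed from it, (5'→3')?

Reading the template 3'→5' as shown, RNA polymerase pairs each base (A→U, T→A, G↔C) to build mRNA 5'→3' directly.

5′-GCUGUCCUUUAUUAGCCGUUCCUCCCGCGCACGCCUCAACACUCCCCAGCACGGCGAUCAAAGGAGG-3′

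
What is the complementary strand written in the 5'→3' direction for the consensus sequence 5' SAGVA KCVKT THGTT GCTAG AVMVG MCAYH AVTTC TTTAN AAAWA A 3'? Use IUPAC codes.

Standard pairs A↔T, G↔C; ambiguity codes pair Y↔R, M↔K, W↔W, S↔S, H↔D, V↔B, N↔N. Complement (STCBTMGBMAADCAACGATCTBKBCKGTRDTBAAGAAATNTTTWTT), then reverse for 5'→3'.

5'-TTWTTTNTAAAGAABTDRTGKCBKBTCTAGCAACDAAMBGMTBCTS-3'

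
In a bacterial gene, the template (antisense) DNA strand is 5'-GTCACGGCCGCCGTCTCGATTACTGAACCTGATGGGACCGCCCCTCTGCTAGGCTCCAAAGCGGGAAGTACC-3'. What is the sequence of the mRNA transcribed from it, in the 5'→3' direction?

5'-GGUACUUCCCGCUUUGGAGCCUAGCAGAGGGGCGGUCCCAUCAGGUUCAGUAAUCGAGACGGCGGCCGUGAC-3'

RNA polymerase reads the template 3'→5' and synthesizes mRNA 5'→3' by base-pairing (A→U, T→A, G↔C). The complement of the template is CAGTGCCGGCGGCAGAGCTAATGACTTGGACTACCCTGGCGGGGAGACGATCCGAGGTTTCGCCCTTCATGG; antiparallel, so 5'→3' the coding strand is GGTACTTCCCGCTTTGGAGCCTAGCAGAGGGGCGGTCCCATCAGGTTCAGTAATCGAGACGGCGGCCGTGAC. Replace T with U for the mRNA.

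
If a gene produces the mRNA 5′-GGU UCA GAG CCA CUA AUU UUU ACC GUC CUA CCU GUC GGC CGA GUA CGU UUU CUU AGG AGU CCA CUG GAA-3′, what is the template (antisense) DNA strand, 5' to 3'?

Replace U with T to get the coding DNA strand: GGTTCAGAGCCACTAATTTTTACCGTCCTACCTGTCGGCCGAGTACGTTTTCTTAGGAGTCCACTGGAA. The template strand is its reverse complement (complement CCAAGTCTCGGTGATTAAAAATGGCAGGATGGACAGCCGGCTCATGCAAAAGAATCCTCAGGTGACCTT, then reverse).

5′-TTCCAGTGGACTCCTAAGAAAACGTACTCGGCCGACAGGTAGGACGGTAAAAATTAGTGGCTCTGAACC-3′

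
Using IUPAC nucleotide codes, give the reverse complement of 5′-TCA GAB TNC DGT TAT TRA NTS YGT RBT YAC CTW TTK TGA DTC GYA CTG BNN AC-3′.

5′-GTNNVCAGTRCGAHTCAMAAWAGGTRAVYACRSANTYAATAACHGNAVTCTGA-3′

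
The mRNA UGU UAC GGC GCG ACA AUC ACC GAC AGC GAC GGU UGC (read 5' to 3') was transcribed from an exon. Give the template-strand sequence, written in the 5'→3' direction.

Replace U with T to get the coding DNA strand: TGTTACGGCGCGACAATCACCGACAGCGACGGTTGC. The template strand is its reverse complement (complement ACAATGCCGCGCTGTTAGTGGCTGTCGCTGCCAACG, then reverse).

5′-GCAACCGTCGCTGTCGGTGATTGTCGCGCCGTAACA-3′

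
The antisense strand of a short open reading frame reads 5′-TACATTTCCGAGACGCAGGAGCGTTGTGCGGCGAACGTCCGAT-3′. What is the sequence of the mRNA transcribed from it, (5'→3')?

5'-AUCGGACGUUCGCCGCACAACGCUCCUGCGUCUCGGAAAUGUA-3'

RNA polymerase reads the template 3'→5' and synthesizes mRNA 5'→3' by base-pairing (A→U, T→A, G↔C). The complement of the template is ATGTAAAGGCTCTGCGTCCTCGCAACACGCCGCTTGCAGGCTA; antiparallel, so 5'→3' the coding strand is ATCGGACGTTCGCCGCACAACGCTCCTGCGTCTCGGAAATGTA. Replace T with U for the mRNA.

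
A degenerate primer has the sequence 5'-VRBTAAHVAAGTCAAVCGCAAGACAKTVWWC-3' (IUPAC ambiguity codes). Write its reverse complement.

5'-GWWBAMTGTCTTGCGBTTGACTTBDTTAVYB-3'

Standard pairs A↔T, G↔C; ambiguity codes pair R↔Y, K↔M, W↔W, B↔V, H↔D. Complement (BYVATTDBTTCAGTTBGCGTTCTGTMABWWG), then reverse for 5'→3'.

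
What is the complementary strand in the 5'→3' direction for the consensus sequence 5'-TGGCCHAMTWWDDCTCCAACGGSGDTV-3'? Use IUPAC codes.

Standard pairs A↔T, G↔C; ambiguity codes pair M↔K, W↔W, S↔S, D↔H, V↔B. Complement (ACCGGDTKAWWHHGAGGTTGCCSCHAB), then reverse for 5'→3'.

5′-BAHCSCCGTTGGAGHHWWAKTDGGCCA-3′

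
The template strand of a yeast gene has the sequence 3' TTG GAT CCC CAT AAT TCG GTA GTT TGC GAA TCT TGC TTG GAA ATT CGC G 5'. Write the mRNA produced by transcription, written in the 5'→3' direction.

Reading the template 3'→5' as shown, RNA polymerase pairs each base (A→U, T→A, G↔C) to build mRNA 5'→3' directly.

5'-AACCUAGGGGUAUUAAGCCAUCAAACGCUUAGAACGAACCUUUAAGCGC-3'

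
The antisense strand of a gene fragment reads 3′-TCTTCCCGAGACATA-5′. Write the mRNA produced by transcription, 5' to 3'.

Reading the template 3'→5' as shown, RNA polymerase pairs each base (A→U, T→A, G↔C) to build mRNA 5'→3' directly.

5'-AGAAGGGCUCUGUAU-3'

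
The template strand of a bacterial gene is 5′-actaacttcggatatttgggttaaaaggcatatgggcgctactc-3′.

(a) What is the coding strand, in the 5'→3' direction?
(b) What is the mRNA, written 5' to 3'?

(a) 5'-GAGTAGCGCCCATATGCCTTTTAACCCAAATATCCGAAGTTAGT-3'
(b) 5'-GAGUAGCGCCCAUAUGCCUUUUAACCCAAAUAUCCGAAGUUAGU-3'

(a) The coding strand is the reverse complement of the template: complement TGATTGAAGCCTATAAACCCAATTTTCCGTATACCCGCGATGAG, then reverse.
(b) mRNA has the coding-strand sequence with T→U.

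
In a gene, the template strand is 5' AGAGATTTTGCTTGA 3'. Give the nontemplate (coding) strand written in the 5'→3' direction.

5'-TCAAGCAAAATCTCT-3'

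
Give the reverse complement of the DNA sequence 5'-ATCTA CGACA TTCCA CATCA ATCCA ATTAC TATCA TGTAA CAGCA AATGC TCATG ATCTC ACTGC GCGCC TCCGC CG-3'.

Complement each base (A↔T, G↔C): TAGATGCTGTAAGGTGTAGTTAGGTTAATGATAGTACATTGTCGTTTACGAGTACTAGAGTGACGCGCGGAGGCGGC. Then reverse.

5'-CGGCGGAGGCGCGCAGTGAGATCATGAGCATTTGCTGTTACATGATAGTAATTGGATTGATGTGGAATGTCGTAGAT-3'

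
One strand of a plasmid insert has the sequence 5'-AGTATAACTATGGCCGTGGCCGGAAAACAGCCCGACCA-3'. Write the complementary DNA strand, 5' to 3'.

5'-TGGTCGGGCTGTTTTCCGGCCACGGCCATAGTTATACT-3'

The complement of AGTATAACTATGGCCGTGGCCGGAAAACAGCCCGACCA is TCATATTGATACCGGCACCGGCCTTTTGTCGGGCTGGT (A↔T, G↔C). DNA strands are antiparallel, so the complementary strand runs 3'→5'; reversing gives the 5'→3' form.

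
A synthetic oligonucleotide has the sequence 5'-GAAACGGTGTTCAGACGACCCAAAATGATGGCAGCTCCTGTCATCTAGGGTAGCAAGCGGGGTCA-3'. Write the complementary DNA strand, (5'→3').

5'-TGACCCCGCTTGCTACCCTAGATGACAGGAGCTGCCATCATTTTGGGTCGTCTGAACACCGTTTC-3'

The complement of GAAACGGTGTTCAGACGACCCAAAATGATGGCAGCTCCTGTCATCTAGGGTAGCAAGCGGGGTCA is CTTTGCCACAAGTCTGCTGGGTTTTACTACCGTCGAGGACAGTAGATCCCATCGTTCGCCCCAGT (A↔T, G↔C). DNA strands are antiparallel, so the complementary strand runs 3'→5'; reversing gives the 5'→3' form.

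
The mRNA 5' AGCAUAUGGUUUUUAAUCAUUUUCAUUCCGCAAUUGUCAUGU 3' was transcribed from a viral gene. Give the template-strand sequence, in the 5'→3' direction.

5'-ACATGACAATTGCGGAATGAAAATGATTAAAAACCATATGCT-3'

Replace U with T to get the coding DNA strand: AGCATATGGTTTTTAATCATTTTCATTCCGCAATTGTCATGT. The template strand is its reverse complement (complement TCGTATACCAAAAATTAGTAAAAGTAAGGCGTTAACAGTACA, then reverse).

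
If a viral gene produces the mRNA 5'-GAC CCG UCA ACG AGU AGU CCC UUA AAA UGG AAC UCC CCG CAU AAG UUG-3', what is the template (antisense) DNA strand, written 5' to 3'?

5′-CAACTTATGCGGGGAGTTCCATTTTAAGGGACTACTCGTTGACGGGTC-3′

Replace U with T to get the coding DNA strand: GACCCGTCAACGAGTAGTCCCTTAAAATGGAACTCCCCGCATAAGTTG. The template strand is its reverse complement (complement CTGGGCAGTTGCTCATCAGGGAATTTTACCTTGAGGGGCGTATTCAAC, then reverse).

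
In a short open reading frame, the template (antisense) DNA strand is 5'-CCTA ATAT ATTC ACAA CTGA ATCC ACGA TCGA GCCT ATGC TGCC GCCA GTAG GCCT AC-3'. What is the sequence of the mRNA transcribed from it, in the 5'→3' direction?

The mRNA has the sequence of the coding strand (reverse complement of the template) with T→U. Reverse complement of CCTAATATATTCACAACTGAATCCACGATCGAGCCTATGCTGCCGCCAGTAGGCCTAC is GTAGGCCTACTGGCGGCAGCATAGGCTCGATCGTGGATTCAGTTGTGAATATATTAGG; then T→U.

5'-GUAGGCCUACUGGCGGCAGCAUAGGCUCGAUCGUGGAUUCAGUUGUGAAUAUAUUAGG-3'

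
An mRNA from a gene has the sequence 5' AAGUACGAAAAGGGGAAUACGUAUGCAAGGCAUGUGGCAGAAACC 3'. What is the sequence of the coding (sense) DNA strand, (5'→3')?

The coding DNA strand has the same 5'→3' sequence as the mRNA with U replaced by T.

5'-AAGTACGAAAAGGGGAATACGTATGCAAGGCATGTGGCAGAAACC-3'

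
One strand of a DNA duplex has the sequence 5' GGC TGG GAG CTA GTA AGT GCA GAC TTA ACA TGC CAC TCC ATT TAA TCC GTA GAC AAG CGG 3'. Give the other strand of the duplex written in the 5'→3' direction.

Pairing A↔T and G↔C gives CCGACCCTCGATCATTCACGTCTGAATTGTACGGTGAGGTAAATTAGGCATCTGTTCGCC, running 3'→5'. Reverse for the 5'→3' convention.

5'-CCGCTTGTCTACGGATTAAATGGAGTGGCATGTTAAGTCTGCACTTACTAGCTCCCAGCC-3'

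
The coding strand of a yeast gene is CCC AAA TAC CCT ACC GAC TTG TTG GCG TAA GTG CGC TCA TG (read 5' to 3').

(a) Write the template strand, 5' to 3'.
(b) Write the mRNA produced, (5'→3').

(a) 5'-CATGAGCGCACTTACGCCAACAAGTCGGTAGGGTATTTGGG-3'
(b) 5'-CCCAAAUACCCUACCGACUUGUUGGCGUAAGUGCGCUCAUG-3'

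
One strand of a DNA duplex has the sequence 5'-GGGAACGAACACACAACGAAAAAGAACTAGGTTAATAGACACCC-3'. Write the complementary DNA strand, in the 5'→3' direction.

Pairing A↔T and G↔C gives CCCTTGCTTGTGTGTTGCTTTTTCTTGATCCAATTATCTGTGGG, running 3'→5'. Reverse for the 5'→3' convention.

5'-GGGTGTCTATTAACCTAGTTCTTTTTCGTTGTGTGTTCGTTCCC-3'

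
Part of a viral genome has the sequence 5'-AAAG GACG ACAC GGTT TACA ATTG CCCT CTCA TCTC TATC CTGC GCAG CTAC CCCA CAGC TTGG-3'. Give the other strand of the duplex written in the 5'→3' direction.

Pairing A↔T and G↔C gives TTTCCTGCTGTGCCAAATGTTAACGGGAGAGTAGAGATAGGACGCGTCGATGGGGTGTCGAACC, running 3'→5'. Reverse for the 5'→3' convention.

5'-CCAAGCTGTGGGGTAGCTGCGCAGGATAGAGATGAGAGGGCAATTGTAAACCGTGTCGTCCTTT-3'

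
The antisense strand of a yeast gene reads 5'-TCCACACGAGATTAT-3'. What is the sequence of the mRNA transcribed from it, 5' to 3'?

5'-AUAAUCUCGUGUGGA-3'

The mRNA has the sequence of the coding strand (reverse complement of the template) with T→U. Reverse complement of TCCACACGAGATTAT is ATAATCTCGTGTGGA; then T→U.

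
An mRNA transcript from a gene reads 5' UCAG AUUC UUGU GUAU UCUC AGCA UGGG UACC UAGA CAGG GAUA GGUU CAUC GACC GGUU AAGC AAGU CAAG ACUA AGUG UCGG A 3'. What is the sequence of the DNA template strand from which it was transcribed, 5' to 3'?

5'-TCCGACACTTAGTCTTGACTTGCTTAACCGGTCGATGAACCTATCCCTGTCTAGGTACCCATGCTGAGAATACACAAGAATCTGA-3'

Replace U with T to get the coding DNA strand: TCAGATTCTTGTGTATTCTCAGCATGGGTACCTAGACAGGGATAGGTTCATCGACCGGTTAAGCAAGTCAAGACTAAGTGTCGGA. The template strand is its reverse complement (complement AGTCTAAGAACACATAAGAGTCGTACCCATGGATCTGTCCCTATCCAAGTAGCTGGCCAATTCGTTCAGTTCTGATTCACAGCCT, then reverse).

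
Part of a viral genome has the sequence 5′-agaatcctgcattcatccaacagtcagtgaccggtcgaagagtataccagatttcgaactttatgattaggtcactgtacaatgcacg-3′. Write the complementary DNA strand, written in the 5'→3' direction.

The complement of AGAATCCTGCATTCATCCAACAGTCAGTGACCGGTCGAAGAGTATACCAGATTTCGAACTTTATGATTAGGTCACTGTACAATGCACG is TCTTAGGACGTAAGTAGGTTGTCAGTCACTGGCCAGCTTCTCATATGGTCTAAAGCTTGAAATACTAATCCAGTGACATGTTACGTGC (A↔T, G↔C). DNA strands are antiparallel, so the complementary strand runs 3'→5'; reversing gives the 5'→3' form.

5'-CGTGCATTGTACAGTGACCTAATCATAAAGTTCGAAATCTGGTATACTCTTCGACCGGTCACTGACTGTTGGATGAATGCAGGATTCT-3'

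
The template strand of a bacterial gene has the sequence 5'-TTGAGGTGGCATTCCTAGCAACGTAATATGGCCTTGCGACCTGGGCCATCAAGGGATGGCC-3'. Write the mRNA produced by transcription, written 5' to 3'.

The mRNA has the sequence of the coding strand (reverse complement of the template) with T→U. Reverse complement of TTGAGGTGGCATTCCTAGCAACGTAATATGGCCTTGCGACCTGGGCCATCAAGGGATGGCC is GGCCATCCCTTGATGGCCCAGGTCGCAAGGCCATATTACGTTGCTAGGAATGCCACCTCAA; then T→U.

5'-GGCCAUCCCUUGAUGGCCCAGGUCGCAAGGCCAUAUUACGUUGCUAGGAAUGCCACCUCAA-3'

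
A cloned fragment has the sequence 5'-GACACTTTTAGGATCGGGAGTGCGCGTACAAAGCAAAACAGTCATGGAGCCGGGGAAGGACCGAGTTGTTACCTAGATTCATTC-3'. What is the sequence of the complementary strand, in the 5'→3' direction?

5'-GAATGAATCTAGGTAACAACTCGGTCCTTCCCCGGCTCCATGACTGTTTTGCTTTGTACGCGCACTCCCGATCCTAAAAGTGTC-3'

The complement of GACACTTTTAGGATCGGGAGTGCGCGTACAAAGCAAAACAGTCATGGAGCCGGGGAAGGACCGAGTTGTTACCTAGATTCATTC is CTGTGAAAATCCTAGCCCTCACGCGCATGTTTCGTTTTGTCAGTACCTCGGCCCCTTCCTGGCTCAACAATGGATCTAAGTAAG (A↔T, G↔C). DNA strands are antiparallel, so the complementary strand runs 3'→5'; reversing gives the 5'→3' form.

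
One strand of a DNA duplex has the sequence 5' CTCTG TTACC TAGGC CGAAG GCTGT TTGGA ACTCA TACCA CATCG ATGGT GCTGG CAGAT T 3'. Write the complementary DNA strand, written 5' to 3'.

The complement of CTCTGTTACCTAGGCCGAAGGCTGTTTGGAACTCATACCACATCGATGGTGCTGGCAGATT is GAGACAATGGATCCGGCTTCCGACAAACCTTGAGTATGGTGTAGCTACCACGACCGTCTAA (A↔T, G↔C). DNA strands are antiparallel, so the complementary strand runs 3'→5'; reversing gives the 5'→3' form.

5'-AATCTGCCAGCACCATCGATGTGGTATGAGTTCCAAACAGCCTTCGGCCTAGGTAACAGAG-3'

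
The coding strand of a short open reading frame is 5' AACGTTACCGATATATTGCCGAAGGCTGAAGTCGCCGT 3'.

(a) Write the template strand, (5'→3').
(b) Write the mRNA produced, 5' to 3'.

(a) 5′-ACGGCGACTTCAGCCTTCGGCAATATATCGGTAACGTT-3′
(b) 5'-AACGUUACCGAUAUAUUGCCGAAGGCUGAAGUCGCCGU-3'

(a) The template strand is the reverse complement of the coding strand: complement TTGCAATGGCTATATAACGGCTTCCGACTTCAGCGGCA, then reverse.
(b) mRNA matches the coding strand with T→U.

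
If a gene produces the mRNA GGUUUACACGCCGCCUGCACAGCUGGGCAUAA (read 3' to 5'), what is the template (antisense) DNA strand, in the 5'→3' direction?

Written 5'→3' the mRNA is AAUACGGGUCGACACGUCCGCCGCACAUUUGG, so the coding DNA strand is AATACGGGTCGACACGTCCGCCGCACATTTGG. The template is its reverse complement.

5'-CCAAATGTGCGGCGGACGTGTCGACCCGTATT-3'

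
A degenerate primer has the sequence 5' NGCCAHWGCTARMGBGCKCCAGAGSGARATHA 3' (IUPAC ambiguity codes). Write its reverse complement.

5′-TDATYTCSCTCTGGMGCVCKYTAGCWDTGGCN-3′

Standard pairs A↔T, G↔C; ambiguity codes pair R↔Y, M↔K, W↔W, S↔S, B↔V, H↔D, N↔N. Complement (NCGGTDWCGATYKCVCGMGGTCTCSCTYTADT), then reverse for 5'→3'.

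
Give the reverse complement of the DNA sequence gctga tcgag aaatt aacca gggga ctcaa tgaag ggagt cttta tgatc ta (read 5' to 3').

5'-TAGATCATAAAGACTCCCTTCATTGAGTCCCCTGGTTAATTTCTCGATCAGC-3'

Complement each base (A↔T, G↔C): CGACTAGCTCTTTAATTGGTCCCCTGAGTTACTTCCCTCAGAAATACTAGAT. Then reverse.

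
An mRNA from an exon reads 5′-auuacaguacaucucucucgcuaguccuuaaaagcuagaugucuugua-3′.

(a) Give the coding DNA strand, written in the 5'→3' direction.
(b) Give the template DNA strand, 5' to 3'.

(a) The coding strand matches the mRNA with U→T.
(b) The template strand is the reverse complement of the coding strand.

(a) 5'-ATTACAGTACATCTCTCTCGCTAGTCCTTAAAAGCTAGATGTCTTGTA-3'
(b) 5'-TACAAGACATCTAGCTTTTAAGGACTAGCGAGAGAGATGTACTGTAAT-3'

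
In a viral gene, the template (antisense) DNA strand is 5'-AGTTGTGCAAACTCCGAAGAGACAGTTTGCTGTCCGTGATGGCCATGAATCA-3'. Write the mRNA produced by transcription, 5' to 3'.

RNA polymerase reads the template 3'→5' and synthesizes mRNA 5'→3' by base-pairing (A→U, T→A, G↔C). The complement of the template is TCAACACGTTTGAGGCTTCTCTGTCAAACGACAGGCACTACCGGTACTTAGT; antiparallel, so 5'→3' the coding strand is TGATTCATGGCCATCACGGACAGCAAACTGTCTCTTCGGAGTTTGCACAACT. Replace T with U for the mRNA.

5′-UGAUUCAUGGCCAUCACGGACAGCAAACUGUCUCUUCGGAGUUUGCACAACU-3′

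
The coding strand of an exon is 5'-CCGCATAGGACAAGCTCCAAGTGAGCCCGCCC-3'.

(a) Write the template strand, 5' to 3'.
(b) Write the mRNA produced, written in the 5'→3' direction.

(a) 5'-GGGCGGGCTCACTTGGAGCTTGTCCTATGCGG-3'
(b) 5'-CCGCAUAGGACAAGCUCCAAGUGAGCCCGCCC-3'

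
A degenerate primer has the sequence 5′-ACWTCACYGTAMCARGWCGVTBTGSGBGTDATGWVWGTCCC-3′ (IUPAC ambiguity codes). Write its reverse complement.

Standard pairs A↔T, G↔C; ambiguity codes pair R↔Y, M↔K, W↔W, S↔S, B↔V, D↔H. Complement (TGWAGTGRCATKGTYCWGCBAVACSCVCAHTACWBWCAGGG), then reverse for 5'→3'.

5'-GGGACWBWCATHACVCSCAVABCGWCYTGKTACRGTGAWGT-3'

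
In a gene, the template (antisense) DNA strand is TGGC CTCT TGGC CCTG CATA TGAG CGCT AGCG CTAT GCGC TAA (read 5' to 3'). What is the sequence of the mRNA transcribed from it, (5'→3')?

The mRNA has the sequence of the coding strand (reverse complement of the template) with T→U. Reverse complement of TGGCCTCTTGGCCCTGCATATGAGCGCTAGCGCTATGCGCTAA is TTAGCGCATAGCGCTAGCGCTCATATGCAGGGCCAAGAGGCCA; then T→U.

5'-UUAGCGCAUAGCGCUAGCGCUCAUAUGCAGGGCCAAGAGGCCA-3'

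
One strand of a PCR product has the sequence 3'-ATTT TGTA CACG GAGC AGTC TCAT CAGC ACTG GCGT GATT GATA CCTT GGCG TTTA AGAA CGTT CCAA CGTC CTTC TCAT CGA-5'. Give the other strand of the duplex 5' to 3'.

5'-TAAAACATGTGCCTCGTCAGAGTAGTCGTGACCGCACTAACTATGGAACCGCAAATTCTTGCAAGGTTGCAGGAAGAGTAGCT-3'

The strand is given 3'→5', so its complement runs 5'→3' in the same left-to-right order: pair each base A↔T, G↔C.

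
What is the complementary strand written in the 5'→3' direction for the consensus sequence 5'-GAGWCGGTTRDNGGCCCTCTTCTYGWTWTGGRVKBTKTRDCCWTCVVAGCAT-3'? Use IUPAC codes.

5'-ATGCTBBGAWGGHYAMAVMBYCCAWAWCRAGAAGAGGGCCNHYAACCGWCTC-3'

Standard pairs A↔T, G↔C; ambiguity codes pair R↔Y, K↔M, W↔W, B↔V, D↔H, N↔N. Complement (CTCWGCCAAYHNCCGGGAGAAGARCWAWACCYBMVAMAYHGGWAGBBTCGTA), then reverse for 5'→3'.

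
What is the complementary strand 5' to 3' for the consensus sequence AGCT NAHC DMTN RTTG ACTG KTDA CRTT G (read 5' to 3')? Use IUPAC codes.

5'-CAAYGTHAMCAGTCAAYNAKHGDTNAGCT-3'

Standard pairs A↔T, G↔C; ambiguity codes pair R↔Y, M↔K, D↔H, N↔N. Complement (TCGANTDGHKANYAACTGACMAHTGYAAC), then reverse for 5'→3'.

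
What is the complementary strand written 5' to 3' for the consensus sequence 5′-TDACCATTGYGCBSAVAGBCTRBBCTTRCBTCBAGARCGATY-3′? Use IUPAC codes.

5'-RATCGYTCTVGAVGYAAGVVYAGVCTBTSVGCRCAATGGTHA-3'

Standard pairs A↔T, G↔C; ambiguity codes pair R↔Y, S↔S, B↔V, D↔H. Complement (AHTGGTAACRCGVSTBTCVGAYVVGAAYGVAGVTCTYGCTAR), then reverse for 5'→3'.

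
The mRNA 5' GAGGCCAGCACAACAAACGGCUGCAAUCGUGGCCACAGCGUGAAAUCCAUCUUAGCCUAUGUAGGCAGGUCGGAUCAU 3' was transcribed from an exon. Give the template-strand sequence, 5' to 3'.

5′-ATGATCCGACCTGCCTACATAGGCTAAGATGGATTTCACGCTGTGGCCACGATTGCAGCCGTTTGTTGTGCTGGCCTC-3′

Replace U with T to get the coding DNA strand: GAGGCCAGCACAACAAACGGCTGCAATCGTGGCCACAGCGTGAAATCCATCTTAGCCTATGTAGGCAGGTCGGATCAT. The template strand is its reverse complement (complement CTCCGGTCGTGTTGTTTGCCGACGTTAGCACCGGTGTCGCACTTTAGGTAGAATCGGATACATCCGTCCAGCCTAGTA, then reverse).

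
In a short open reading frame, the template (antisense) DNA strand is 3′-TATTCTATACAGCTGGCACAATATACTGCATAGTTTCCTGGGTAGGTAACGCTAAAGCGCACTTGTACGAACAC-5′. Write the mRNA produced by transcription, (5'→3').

Reading the template 3'→5' as shown, RNA polymerase pairs each base (A→U, T→A, G↔C) to build mRNA 5'→3' directly.

5'-AUAAGAUAUGUCGACCGUGUUAUAUGACGUAUCAAAGGACCCAUCCAUUGCGAUUUCGCGUGAACAUGCUUGUG-3'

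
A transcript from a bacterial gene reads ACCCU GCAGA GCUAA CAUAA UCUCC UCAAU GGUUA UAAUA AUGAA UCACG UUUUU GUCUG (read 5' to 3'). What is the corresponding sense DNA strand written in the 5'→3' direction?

5'-ACCCTGCAGAGCTAACATAATCTCCTCAATGGTTATAATAATGAATCACGTTTTTGTCTG-3'

The coding DNA strand has the same 5'→3' sequence as the mRNA with U replaced by T.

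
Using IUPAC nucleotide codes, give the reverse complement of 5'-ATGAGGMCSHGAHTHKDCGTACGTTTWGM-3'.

Standard pairs A↔T, G↔C; ambiguity codes pair M↔K, W↔W, S↔S, D↔H. Complement (TACTCCKGSDCTDADMHGCATGCAAAWCK), then reverse for 5'→3'.

5'-KCWAAACGTACGHMDADTCDSGKCCTCAT-3'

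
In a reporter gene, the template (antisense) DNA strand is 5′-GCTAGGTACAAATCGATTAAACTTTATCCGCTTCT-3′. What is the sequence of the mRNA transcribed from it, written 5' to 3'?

5'-AGAAGCGGAUAAAGUUUAAUCGAUUUGUACCUAGC-3'

The mRNA has the sequence of the coding strand (reverse complement of the template) with T→U. Reverse complement of GCTAGGTACAAATCGATTAAACTTTATCCGCTTCT is AGAAGCGGATAAAGTTTAATCGATTTGTACCTAGC; then T→U.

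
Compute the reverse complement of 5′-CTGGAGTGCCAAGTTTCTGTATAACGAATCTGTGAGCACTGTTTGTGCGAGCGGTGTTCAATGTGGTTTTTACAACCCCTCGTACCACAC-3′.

5'-GTGTGGTACGAGGGGTTGTAAAAACCACATTGAACACCGCTCGCACAAACAGTGCTCACAGATTCGTTATACAGAAACTTGGCACTCCAG-3'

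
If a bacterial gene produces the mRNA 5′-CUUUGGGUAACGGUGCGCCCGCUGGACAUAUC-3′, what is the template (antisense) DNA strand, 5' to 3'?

5'-GATATGTCCAGCGGGCGCACCGTTACCCAAAG-3'

Replace U with T to get the coding DNA strand: CTTTGGGTAACGGTGCGCCCGCTGGACATATC. The template strand is its reverse complement (complement GAAACCCATTGCCACGCGGGCGACCTGTATAG, then reverse).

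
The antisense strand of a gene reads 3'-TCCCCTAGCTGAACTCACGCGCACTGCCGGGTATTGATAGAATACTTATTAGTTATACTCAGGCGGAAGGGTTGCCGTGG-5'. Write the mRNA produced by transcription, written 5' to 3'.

Reading the template 3'→5' as shown, RNA polymerase pairs each base (A→U, T→A, G↔C) to build mRNA 5'→3' directly.

5'-AGGGGAUCGACUUGAGUGCGCGUGACGGCCCAUAACUAUCUUAUGAAUAAUCAAUAUGAGUCCGCCUUCCCAACGGCACC-3'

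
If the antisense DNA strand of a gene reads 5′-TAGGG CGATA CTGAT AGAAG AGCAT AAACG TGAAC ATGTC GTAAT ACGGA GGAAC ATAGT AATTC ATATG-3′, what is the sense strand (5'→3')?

5'-CATATGAATTACTATGTTCCTCCGTATTACGACATGTTCACGTTTATGCTCTTCTATCAGTATCGCCCTA-3'

The coding strand is complementary and antiparallel to the template: take the complement (A↔T, G↔C) and reverse.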